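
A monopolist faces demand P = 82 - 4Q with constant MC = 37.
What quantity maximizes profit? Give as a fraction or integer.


TR = P*Q = (82 - 4Q)Q = 82Q - 4Q^2
MR = dTR/dQ = 82 - 8Q
Set MR = MC:
82 - 8Q = 37
45 = 8Q
Q* = 45/8 = 45/8

45/8


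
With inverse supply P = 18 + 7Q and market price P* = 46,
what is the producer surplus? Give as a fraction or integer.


Minimum supply price (at Q=0): P_min = 18
Quantity supplied at P* = 46:
Q* = (46 - 18)/7 = 4
PS = (1/2) * Q* * (P* - P_min)
PS = (1/2) * 4 * (46 - 18)
PS = (1/2) * 4 * 28 = 56

56


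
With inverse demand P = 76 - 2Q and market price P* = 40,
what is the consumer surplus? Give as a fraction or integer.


Maximum willingness to pay (at Q=0): P_max = 76
Quantity demanded at P* = 40:
Q* = (76 - 40)/2 = 18
CS = (1/2) * Q* * (P_max - P*)
CS = (1/2) * 18 * (76 - 40)
CS = (1/2) * 18 * 36 = 324

324


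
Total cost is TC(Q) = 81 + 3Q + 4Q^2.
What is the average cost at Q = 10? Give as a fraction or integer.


TC(10) = 81 + 3*10 + 4*10^2
TC(10) = 81 + 30 + 400 = 511
AC = TC/Q = 511/10 = 511/10

511/10


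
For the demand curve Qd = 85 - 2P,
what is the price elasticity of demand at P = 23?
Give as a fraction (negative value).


dQ/dP = -2
At P = 23: Q = 85 - 2*23 = 39
E = (dQ/dP)(P/Q) = (-2)(23/39) = -46/39

-46/39


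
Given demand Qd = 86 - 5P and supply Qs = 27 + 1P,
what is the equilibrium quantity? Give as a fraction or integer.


First find equilibrium price:
86 - 5P = 27 + 1P
P* = 59/6 = 59/6
Then substitute into demand:
Q* = 86 - 5 * 59/6 = 221/6

221/6


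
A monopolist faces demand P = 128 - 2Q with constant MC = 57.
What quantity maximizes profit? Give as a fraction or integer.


TR = P*Q = (128 - 2Q)Q = 128Q - 2Q^2
MR = dTR/dQ = 128 - 4Q
Set MR = MC:
128 - 4Q = 57
71 = 4Q
Q* = 71/4 = 71/4

71/4


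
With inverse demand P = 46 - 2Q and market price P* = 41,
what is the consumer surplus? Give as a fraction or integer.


Maximum willingness to pay (at Q=0): P_max = 46
Quantity demanded at P* = 41:
Q* = (46 - 41)/2 = 5/2
CS = (1/2) * Q* * (P_max - P*)
CS = (1/2) * 5/2 * (46 - 41)
CS = (1/2) * 5/2 * 5 = 25/4

25/4


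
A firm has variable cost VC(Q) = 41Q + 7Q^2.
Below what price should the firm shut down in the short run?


AVC(Q) = VC(Q)/Q = 41 + 7Q
AVC is increasing in Q, so minimum AVC is at Q -> 0+.
Min AVC = 41
The firm should shut down if P < 41.

41


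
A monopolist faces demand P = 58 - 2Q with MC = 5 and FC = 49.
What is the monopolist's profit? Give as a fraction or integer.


MR = MC: 58 - 4Q = 5
Q* = 53/4
P* = 58 - 2*53/4 = 63/2
Profit = (P* - MC)*Q* - FC
= (63/2 - 5)*53/4 - 49
= 53/2*53/4 - 49
= 2809/8 - 49 = 2417/8

2417/8


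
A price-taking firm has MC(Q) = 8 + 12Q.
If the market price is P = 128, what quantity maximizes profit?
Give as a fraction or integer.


In perfect competition, profit is maximized where P = MC.
128 = 8 + 12Q
120 = 12Q
Q* = 120/12 = 10

10


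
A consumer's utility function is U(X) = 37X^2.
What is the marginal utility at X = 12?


MU = dU/dX = 37*2*X^(2-1)
MU = 74*X^1
At X = 12:
MU = 74 * 12^1
MU = 74 * 12 = 888

888


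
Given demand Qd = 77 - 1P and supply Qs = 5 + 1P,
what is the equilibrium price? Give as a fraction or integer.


At equilibrium, Qd = Qs.
77 - 1P = 5 + 1P
77 - 5 = 1P + 1P
72 = 2P
P* = 72/2 = 36

36


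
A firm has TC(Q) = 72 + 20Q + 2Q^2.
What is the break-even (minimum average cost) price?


AC(Q) = 72/Q + 20 + 2Q
To minimize: dAC/dQ = -72/Q^2 + 2 = 0
Q^2 = 72/2 = 36
Q* = 6
Min AC = 72/6 + 20 + 2*6
Min AC = 12 + 20 + 12 = 44

44


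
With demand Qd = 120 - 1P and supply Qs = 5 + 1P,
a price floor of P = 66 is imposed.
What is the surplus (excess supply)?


At P = 66:
Qd = 120 - 1*66 = 54
Qs = 5 + 1*66 = 71
Surplus = Qs - Qd = 71 - 54 = 17

17


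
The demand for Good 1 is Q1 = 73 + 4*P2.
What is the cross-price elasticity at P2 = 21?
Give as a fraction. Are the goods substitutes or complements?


dQ1/dP2 = 4
At P2 = 21: Q1 = 73 + 4*21 = 157
Exy = (dQ1/dP2)(P2/Q1) = 4 * 21 / 157 = 84/157
Since Exy > 0, the goods are substitutes.

84/157 (substitutes)


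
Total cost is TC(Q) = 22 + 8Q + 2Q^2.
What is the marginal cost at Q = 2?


MC = dTC/dQ = 8 + 2*2*Q
At Q = 2:
MC = 8 + 4*2
MC = 8 + 8 = 16

16


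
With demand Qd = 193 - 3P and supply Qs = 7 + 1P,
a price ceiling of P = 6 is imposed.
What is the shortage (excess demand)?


At P = 6:
Qd = 193 - 3*6 = 175
Qs = 7 + 1*6 = 13
Shortage = Qd - Qs = 175 - 13 = 162

162


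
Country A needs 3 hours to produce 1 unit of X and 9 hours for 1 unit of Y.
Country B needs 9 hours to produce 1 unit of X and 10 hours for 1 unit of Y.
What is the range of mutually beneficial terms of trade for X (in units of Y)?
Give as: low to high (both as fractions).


Opportunity cost of X for Country A = hours_X / hours_Y = 3/9 = 1/3 units of Y
Opportunity cost of X for Country B = hours_X / hours_Y = 9/10 = 9/10 units of Y
Terms of trade must be between the two opportunity costs.
Range: 1/3 to 9/10

1/3 to 9/10


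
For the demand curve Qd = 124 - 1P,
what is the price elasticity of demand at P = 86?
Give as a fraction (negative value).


dQ/dP = -1
At P = 86: Q = 124 - 1*86 = 38
E = (dQ/dP)(P/Q) = (-1)(86/38) = -43/19

-43/19


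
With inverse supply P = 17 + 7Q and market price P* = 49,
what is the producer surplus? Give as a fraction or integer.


Minimum supply price (at Q=0): P_min = 17
Quantity supplied at P* = 49:
Q* = (49 - 17)/7 = 32/7
PS = (1/2) * Q* * (P* - P_min)
PS = (1/2) * 32/7 * (49 - 17)
PS = (1/2) * 32/7 * 32 = 512/7

512/7


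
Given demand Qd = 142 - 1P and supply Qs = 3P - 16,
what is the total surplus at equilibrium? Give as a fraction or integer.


Find equilibrium: 142 - 1P = 3P - 16
142 + 16 = 4P
P* = 158/4 = 79/2
Q* = 3*79/2 - 16 = 205/2
Inverse demand: P = 142 - Q/1, so P_max = 142
Inverse supply: P = 16/3 + Q/3, so P_min = 16/3
CS = (1/2) * 205/2 * (142 - 79/2) = 42025/8
PS = (1/2) * 205/2 * (79/2 - 16/3) = 42025/24
TS = CS + PS = 42025/8 + 42025/24 = 42025/6

42025/6


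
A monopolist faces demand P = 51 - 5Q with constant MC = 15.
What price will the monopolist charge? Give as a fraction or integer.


MR = 51 - 10Q
Set MR = MC: 51 - 10Q = 15
Q* = 18/5
Substitute into demand:
P* = 51 - 5*18/5 = 33

33


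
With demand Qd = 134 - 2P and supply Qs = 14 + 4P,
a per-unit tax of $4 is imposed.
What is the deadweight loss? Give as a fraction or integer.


Pre-tax equilibrium quantity: Q* = 94
Post-tax equilibrium quantity: Q_tax = 266/3
Reduction in quantity: Q* - Q_tax = 16/3
DWL = (1/2) * tax * (Q* - Q_tax)
DWL = (1/2) * 4 * 16/3 = 32/3

32/3


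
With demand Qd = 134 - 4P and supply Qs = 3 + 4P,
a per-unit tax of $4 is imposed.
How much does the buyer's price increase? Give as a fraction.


With a per-unit tax, the buyer's price increase depends on relative slopes.
Supply slope: d = 4, Demand slope: b = 4
Buyer's price increase = d * tax / (b + d)
= 4 * 4 / (4 + 4)
= 16 / 8 = 2

2


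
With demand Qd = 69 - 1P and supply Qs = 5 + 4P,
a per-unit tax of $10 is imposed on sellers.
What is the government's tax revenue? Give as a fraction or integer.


With tax on sellers, new supply: Qs' = 5 + 4(P - 10)
= 4P - 35
New equilibrium quantity:
Q_new = 241/5
Tax revenue = tax * Q_new = 10 * 241/5 = 482

482


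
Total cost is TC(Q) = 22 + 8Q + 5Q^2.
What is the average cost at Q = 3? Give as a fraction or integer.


TC(3) = 22 + 8*3 + 5*3^2
TC(3) = 22 + 24 + 45 = 91
AC = TC/Q = 91/3 = 91/3

91/3


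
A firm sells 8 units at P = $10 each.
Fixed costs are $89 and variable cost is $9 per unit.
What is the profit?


Total Revenue = P * Q = 10 * 8 = $80
Total Cost = FC + VC*Q = 89 + 9*8 = $161
Profit = TR - TC = 80 - 161 = $-81

$-81


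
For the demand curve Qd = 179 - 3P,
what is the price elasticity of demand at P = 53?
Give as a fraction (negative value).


dQ/dP = -3
At P = 53: Q = 179 - 3*53 = 20
E = (dQ/dP)(P/Q) = (-3)(53/20) = -159/20

-159/20


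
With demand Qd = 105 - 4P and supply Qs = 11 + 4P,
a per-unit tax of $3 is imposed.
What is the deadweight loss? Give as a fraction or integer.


Pre-tax equilibrium quantity: Q* = 58
Post-tax equilibrium quantity: Q_tax = 52
Reduction in quantity: Q* - Q_tax = 6
DWL = (1/2) * tax * (Q* - Q_tax)
DWL = (1/2) * 3 * 6 = 9

9


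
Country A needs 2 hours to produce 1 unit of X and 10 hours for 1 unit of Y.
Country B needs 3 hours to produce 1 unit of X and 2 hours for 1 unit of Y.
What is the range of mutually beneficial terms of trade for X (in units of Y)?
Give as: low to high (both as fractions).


Opportunity cost of X for Country A = hours_X / hours_Y = 2/10 = 1/5 units of Y
Opportunity cost of X for Country B = hours_X / hours_Y = 3/2 = 3/2 units of Y
Terms of trade must be between the two opportunity costs.
Range: 1/5 to 3/2

1/5 to 3/2


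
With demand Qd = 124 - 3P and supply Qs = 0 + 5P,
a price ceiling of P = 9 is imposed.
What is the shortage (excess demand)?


At P = 9:
Qd = 124 - 3*9 = 97
Qs = 0 + 5*9 = 45
Shortage = Qd - Qs = 97 - 45 = 52

52


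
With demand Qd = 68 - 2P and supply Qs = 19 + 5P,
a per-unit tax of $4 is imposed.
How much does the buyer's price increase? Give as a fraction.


With a per-unit tax, the buyer's price increase depends on relative slopes.
Supply slope: d = 5, Demand slope: b = 2
Buyer's price increase = d * tax / (b + d)
= 5 * 4 / (2 + 5)
= 20 / 7 = 20/7

20/7


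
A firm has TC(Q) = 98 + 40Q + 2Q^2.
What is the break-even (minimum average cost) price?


AC(Q) = 98/Q + 40 + 2Q
To minimize: dAC/dQ = -98/Q^2 + 2 = 0
Q^2 = 98/2 = 49
Q* = 7
Min AC = 98/7 + 40 + 2*7
Min AC = 14 + 40 + 14 = 68

68


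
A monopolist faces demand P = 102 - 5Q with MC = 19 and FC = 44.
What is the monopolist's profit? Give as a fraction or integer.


MR = MC: 102 - 10Q = 19
Q* = 83/10
P* = 102 - 5*83/10 = 121/2
Profit = (P* - MC)*Q* - FC
= (121/2 - 19)*83/10 - 44
= 83/2*83/10 - 44
= 6889/20 - 44 = 6009/20

6009/20


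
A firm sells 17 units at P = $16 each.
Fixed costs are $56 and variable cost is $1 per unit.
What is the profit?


Total Revenue = P * Q = 16 * 17 = $272
Total Cost = FC + VC*Q = 56 + 1*17 = $73
Profit = TR - TC = 272 - 73 = $199

$199


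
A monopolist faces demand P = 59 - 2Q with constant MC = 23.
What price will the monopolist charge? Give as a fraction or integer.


MR = 59 - 4Q
Set MR = MC: 59 - 4Q = 23
Q* = 9
Substitute into demand:
P* = 59 - 2*9 = 41

41


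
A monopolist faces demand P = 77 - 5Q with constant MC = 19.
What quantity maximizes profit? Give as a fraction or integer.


TR = P*Q = (77 - 5Q)Q = 77Q - 5Q^2
MR = dTR/dQ = 77 - 10Q
Set MR = MC:
77 - 10Q = 19
58 = 10Q
Q* = 58/10 = 29/5

29/5


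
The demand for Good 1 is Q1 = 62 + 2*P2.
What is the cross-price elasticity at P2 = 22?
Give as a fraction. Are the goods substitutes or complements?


dQ1/dP2 = 2
At P2 = 22: Q1 = 62 + 2*22 = 106
Exy = (dQ1/dP2)(P2/Q1) = 2 * 22 / 106 = 22/53
Since Exy > 0, the goods are substitutes.

22/53 (substitutes)


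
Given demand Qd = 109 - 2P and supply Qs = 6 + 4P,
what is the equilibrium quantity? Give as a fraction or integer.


First find equilibrium price:
109 - 2P = 6 + 4P
P* = 103/6 = 103/6
Then substitute into demand:
Q* = 109 - 2 * 103/6 = 224/3

224/3


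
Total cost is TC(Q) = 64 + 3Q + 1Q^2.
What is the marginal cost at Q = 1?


MC = dTC/dQ = 3 + 2*1*Q
At Q = 1:
MC = 3 + 2*1
MC = 3 + 2 = 5

5


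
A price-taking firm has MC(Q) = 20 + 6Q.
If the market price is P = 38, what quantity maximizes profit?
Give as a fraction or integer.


In perfect competition, profit is maximized where P = MC.
38 = 20 + 6Q
18 = 6Q
Q* = 18/6 = 3

3


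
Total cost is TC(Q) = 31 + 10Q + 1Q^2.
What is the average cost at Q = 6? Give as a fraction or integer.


TC(6) = 31 + 10*6 + 1*6^2
TC(6) = 31 + 60 + 36 = 127
AC = TC/Q = 127/6 = 127/6

127/6


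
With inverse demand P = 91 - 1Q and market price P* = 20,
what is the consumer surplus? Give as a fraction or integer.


Maximum willingness to pay (at Q=0): P_max = 91
Quantity demanded at P* = 20:
Q* = (91 - 20)/1 = 71
CS = (1/2) * Q* * (P_max - P*)
CS = (1/2) * 71 * (91 - 20)
CS = (1/2) * 71 * 71 = 5041/2

5041/2


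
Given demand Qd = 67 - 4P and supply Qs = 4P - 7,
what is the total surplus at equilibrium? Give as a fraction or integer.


Find equilibrium: 67 - 4P = 4P - 7
67 + 7 = 8P
P* = 74/8 = 37/4
Q* = 4*37/4 - 7 = 30
Inverse demand: P = 67/4 - Q/4, so P_max = 67/4
Inverse supply: P = 7/4 + Q/4, so P_min = 7/4
CS = (1/2) * 30 * (67/4 - 37/4) = 225/2
PS = (1/2) * 30 * (37/4 - 7/4) = 225/2
TS = CS + PS = 225/2 + 225/2 = 225

225


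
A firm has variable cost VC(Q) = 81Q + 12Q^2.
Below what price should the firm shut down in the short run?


AVC(Q) = VC(Q)/Q = 81 + 12Q
AVC is increasing in Q, so minimum AVC is at Q -> 0+.
Min AVC = 81
The firm should shut down if P < 81.

81


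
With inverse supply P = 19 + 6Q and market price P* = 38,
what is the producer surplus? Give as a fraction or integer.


Minimum supply price (at Q=0): P_min = 19
Quantity supplied at P* = 38:
Q* = (38 - 19)/6 = 19/6
PS = (1/2) * Q* * (P* - P_min)
PS = (1/2) * 19/6 * (38 - 19)
PS = (1/2) * 19/6 * 19 = 361/12

361/12


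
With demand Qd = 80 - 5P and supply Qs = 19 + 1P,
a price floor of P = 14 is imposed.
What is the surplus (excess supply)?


At P = 14:
Qd = 80 - 5*14 = 10
Qs = 19 + 1*14 = 33
Surplus = Qs - Qd = 33 - 10 = 23

23


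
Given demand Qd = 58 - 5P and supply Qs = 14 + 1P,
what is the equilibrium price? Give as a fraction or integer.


At equilibrium, Qd = Qs.
58 - 5P = 14 + 1P
58 - 14 = 5P + 1P
44 = 6P
P* = 44/6 = 22/3

22/3


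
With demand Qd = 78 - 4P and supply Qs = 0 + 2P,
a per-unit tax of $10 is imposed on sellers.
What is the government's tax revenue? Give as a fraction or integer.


With tax on sellers, new supply: Qs' = 0 + 2(P - 10)
= 2P - 20
New equilibrium quantity:
Q_new = 38/3
Tax revenue = tax * Q_new = 10 * 38/3 = 380/3

380/3


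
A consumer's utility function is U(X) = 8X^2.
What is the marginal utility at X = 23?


MU = dU/dX = 8*2*X^(2-1)
MU = 16*X^1
At X = 23:
MU = 16 * 23^1
MU = 16 * 23 = 368

368


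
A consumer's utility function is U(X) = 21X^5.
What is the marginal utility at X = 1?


MU = dU/dX = 21*5*X^(5-1)
MU = 105*X^4
At X = 1:
MU = 105 * 1^4
MU = 105 * 1 = 105

105


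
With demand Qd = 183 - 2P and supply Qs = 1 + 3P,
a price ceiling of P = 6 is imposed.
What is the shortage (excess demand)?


At P = 6:
Qd = 183 - 2*6 = 171
Qs = 1 + 3*6 = 19
Shortage = Qd - Qs = 171 - 19 = 152

152


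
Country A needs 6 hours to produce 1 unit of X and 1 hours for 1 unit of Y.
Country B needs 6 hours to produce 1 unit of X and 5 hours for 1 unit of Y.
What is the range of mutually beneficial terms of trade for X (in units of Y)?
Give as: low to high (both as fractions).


Opportunity cost of X for Country A = hours_X / hours_Y = 6/1 = 6 units of Y
Opportunity cost of X for Country B = hours_X / hours_Y = 6/5 = 6/5 units of Y
Terms of trade must be between the two opportunity costs.
Range: 6/5 to 6

6/5 to 6


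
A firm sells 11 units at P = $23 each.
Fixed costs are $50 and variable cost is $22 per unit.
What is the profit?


Total Revenue = P * Q = 23 * 11 = $253
Total Cost = FC + VC*Q = 50 + 22*11 = $292
Profit = TR - TC = 253 - 292 = $-39

$-39


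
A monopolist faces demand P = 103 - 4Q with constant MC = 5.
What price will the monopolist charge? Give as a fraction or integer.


MR = 103 - 8Q
Set MR = MC: 103 - 8Q = 5
Q* = 49/4
Substitute into demand:
P* = 103 - 4*49/4 = 54

54


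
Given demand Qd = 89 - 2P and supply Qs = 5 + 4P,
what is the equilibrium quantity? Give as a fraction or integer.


First find equilibrium price:
89 - 2P = 5 + 4P
P* = 84/6 = 14
Then substitute into demand:
Q* = 89 - 2 * 14 = 61

61


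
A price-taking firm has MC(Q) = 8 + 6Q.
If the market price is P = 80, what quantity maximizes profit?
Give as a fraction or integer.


In perfect competition, profit is maximized where P = MC.
80 = 8 + 6Q
72 = 6Q
Q* = 72/6 = 12

12


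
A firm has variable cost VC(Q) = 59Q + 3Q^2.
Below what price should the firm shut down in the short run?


AVC(Q) = VC(Q)/Q = 59 + 3Q
AVC is increasing in Q, so minimum AVC is at Q -> 0+.
Min AVC = 59
The firm should shut down if P < 59.

59


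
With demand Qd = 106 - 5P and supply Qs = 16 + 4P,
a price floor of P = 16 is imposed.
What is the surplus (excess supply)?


At P = 16:
Qd = 106 - 5*16 = 26
Qs = 16 + 4*16 = 80
Surplus = Qs - Qd = 80 - 26 = 54

54


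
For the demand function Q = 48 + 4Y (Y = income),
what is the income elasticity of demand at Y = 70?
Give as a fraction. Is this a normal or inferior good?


dQ/dY = 4
At Y = 70: Q = 48 + 4*70 = 328
Ey = (dQ/dY)(Y/Q) = 4 * 70 / 328 = 35/41
Since Ey > 0, this is a normal good.

35/41 (normal good)


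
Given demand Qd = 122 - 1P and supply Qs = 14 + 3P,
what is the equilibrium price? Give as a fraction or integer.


At equilibrium, Qd = Qs.
122 - 1P = 14 + 3P
122 - 14 = 1P + 3P
108 = 4P
P* = 108/4 = 27

27


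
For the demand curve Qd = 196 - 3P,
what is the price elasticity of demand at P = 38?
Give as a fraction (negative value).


dQ/dP = -3
At P = 38: Q = 196 - 3*38 = 82
E = (dQ/dP)(P/Q) = (-3)(38/82) = -57/41

-57/41


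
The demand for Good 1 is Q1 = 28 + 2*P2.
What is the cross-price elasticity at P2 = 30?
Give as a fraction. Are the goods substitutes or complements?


dQ1/dP2 = 2
At P2 = 30: Q1 = 28 + 2*30 = 88
Exy = (dQ1/dP2)(P2/Q1) = 2 * 30 / 88 = 15/22
Since Exy > 0, the goods are substitutes.

15/22 (substitutes)


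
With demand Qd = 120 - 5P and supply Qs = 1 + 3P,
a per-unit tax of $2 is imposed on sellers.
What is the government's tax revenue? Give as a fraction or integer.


With tax on sellers, new supply: Qs' = 1 + 3(P - 2)
= 3P - 5
New equilibrium quantity:
Q_new = 335/8
Tax revenue = tax * Q_new = 2 * 335/8 = 335/4

335/4


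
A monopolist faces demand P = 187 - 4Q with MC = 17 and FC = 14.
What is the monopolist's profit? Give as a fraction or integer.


MR = MC: 187 - 8Q = 17
Q* = 85/4
P* = 187 - 4*85/4 = 102
Profit = (P* - MC)*Q* - FC
= (102 - 17)*85/4 - 14
= 85*85/4 - 14
= 7225/4 - 14 = 7169/4

7169/4


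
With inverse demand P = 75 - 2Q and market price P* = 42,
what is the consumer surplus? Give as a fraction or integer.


Maximum willingness to pay (at Q=0): P_max = 75
Quantity demanded at P* = 42:
Q* = (75 - 42)/2 = 33/2
CS = (1/2) * Q* * (P_max - P*)
CS = (1/2) * 33/2 * (75 - 42)
CS = (1/2) * 33/2 * 33 = 1089/4

1089/4


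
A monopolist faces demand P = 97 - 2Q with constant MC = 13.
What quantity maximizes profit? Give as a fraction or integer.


TR = P*Q = (97 - 2Q)Q = 97Q - 2Q^2
MR = dTR/dQ = 97 - 4Q
Set MR = MC:
97 - 4Q = 13
84 = 4Q
Q* = 84/4 = 21

21


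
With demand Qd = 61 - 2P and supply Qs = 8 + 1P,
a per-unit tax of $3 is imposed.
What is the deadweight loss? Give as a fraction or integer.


Pre-tax equilibrium quantity: Q* = 77/3
Post-tax equilibrium quantity: Q_tax = 71/3
Reduction in quantity: Q* - Q_tax = 2
DWL = (1/2) * tax * (Q* - Q_tax)
DWL = (1/2) * 3 * 2 = 3

3


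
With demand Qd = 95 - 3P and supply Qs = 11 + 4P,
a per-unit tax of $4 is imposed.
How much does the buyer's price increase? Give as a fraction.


With a per-unit tax, the buyer's price increase depends on relative slopes.
Supply slope: d = 4, Demand slope: b = 3
Buyer's price increase = d * tax / (b + d)
= 4 * 4 / (3 + 4)
= 16 / 7 = 16/7

16/7


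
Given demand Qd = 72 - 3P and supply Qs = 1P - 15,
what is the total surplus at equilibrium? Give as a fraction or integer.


Find equilibrium: 72 - 3P = 1P - 15
72 + 15 = 4P
P* = 87/4 = 87/4
Q* = 1*87/4 - 15 = 27/4
Inverse demand: P = 24 - Q/3, so P_max = 24
Inverse supply: P = 15 + Q/1, so P_min = 15
CS = (1/2) * 27/4 * (24 - 87/4) = 243/32
PS = (1/2) * 27/4 * (87/4 - 15) = 729/32
TS = CS + PS = 243/32 + 729/32 = 243/8

243/8


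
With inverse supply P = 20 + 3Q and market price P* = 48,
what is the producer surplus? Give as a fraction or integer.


Minimum supply price (at Q=0): P_min = 20
Quantity supplied at P* = 48:
Q* = (48 - 20)/3 = 28/3
PS = (1/2) * Q* * (P* - P_min)
PS = (1/2) * 28/3 * (48 - 20)
PS = (1/2) * 28/3 * 28 = 392/3

392/3


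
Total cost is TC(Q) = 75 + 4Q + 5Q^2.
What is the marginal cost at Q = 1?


MC = dTC/dQ = 4 + 2*5*Q
At Q = 1:
MC = 4 + 10*1
MC = 4 + 10 = 14

14


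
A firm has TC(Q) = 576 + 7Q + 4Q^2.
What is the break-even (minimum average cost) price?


AC(Q) = 576/Q + 7 + 4Q
To minimize: dAC/dQ = -576/Q^2 + 4 = 0
Q^2 = 576/4 = 144
Q* = 12
Min AC = 576/12 + 7 + 4*12
Min AC = 48 + 7 + 48 = 103

103


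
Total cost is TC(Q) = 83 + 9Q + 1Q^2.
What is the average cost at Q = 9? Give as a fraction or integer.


TC(9) = 83 + 9*9 + 1*9^2
TC(9) = 83 + 81 + 81 = 245
AC = TC/Q = 245/9 = 245/9

245/9


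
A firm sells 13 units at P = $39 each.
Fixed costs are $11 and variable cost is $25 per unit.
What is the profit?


Total Revenue = P * Q = 39 * 13 = $507
Total Cost = FC + VC*Q = 11 + 25*13 = $336
Profit = TR - TC = 507 - 336 = $171

$171


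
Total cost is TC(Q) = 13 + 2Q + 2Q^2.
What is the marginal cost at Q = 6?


MC = dTC/dQ = 2 + 2*2*Q
At Q = 6:
MC = 2 + 4*6
MC = 2 + 24 = 26

26


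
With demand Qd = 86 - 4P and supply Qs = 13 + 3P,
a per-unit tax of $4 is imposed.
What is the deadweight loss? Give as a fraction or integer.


Pre-tax equilibrium quantity: Q* = 310/7
Post-tax equilibrium quantity: Q_tax = 262/7
Reduction in quantity: Q* - Q_tax = 48/7
DWL = (1/2) * tax * (Q* - Q_tax)
DWL = (1/2) * 4 * 48/7 = 96/7

96/7


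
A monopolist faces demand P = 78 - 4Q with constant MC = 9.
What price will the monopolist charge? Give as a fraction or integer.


MR = 78 - 8Q
Set MR = MC: 78 - 8Q = 9
Q* = 69/8
Substitute into demand:
P* = 78 - 4*69/8 = 87/2

87/2


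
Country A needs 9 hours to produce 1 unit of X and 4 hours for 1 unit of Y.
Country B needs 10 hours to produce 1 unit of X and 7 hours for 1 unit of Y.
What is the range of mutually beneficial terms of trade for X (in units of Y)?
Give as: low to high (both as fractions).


Opportunity cost of X for Country A = hours_X / hours_Y = 9/4 = 9/4 units of Y
Opportunity cost of X for Country B = hours_X / hours_Y = 10/7 = 10/7 units of Y
Terms of trade must be between the two opportunity costs.
Range: 10/7 to 9/4

10/7 to 9/4


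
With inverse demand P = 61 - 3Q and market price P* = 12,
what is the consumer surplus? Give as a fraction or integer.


Maximum willingness to pay (at Q=0): P_max = 61
Quantity demanded at P* = 12:
Q* = (61 - 12)/3 = 49/3
CS = (1/2) * Q* * (P_max - P*)
CS = (1/2) * 49/3 * (61 - 12)
CS = (1/2) * 49/3 * 49 = 2401/6

2401/6


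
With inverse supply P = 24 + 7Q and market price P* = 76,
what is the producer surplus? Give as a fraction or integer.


Minimum supply price (at Q=0): P_min = 24
Quantity supplied at P* = 76:
Q* = (76 - 24)/7 = 52/7
PS = (1/2) * Q* * (P* - P_min)
PS = (1/2) * 52/7 * (76 - 24)
PS = (1/2) * 52/7 * 52 = 1352/7

1352/7


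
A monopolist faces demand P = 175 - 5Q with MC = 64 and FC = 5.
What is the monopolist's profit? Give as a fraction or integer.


MR = MC: 175 - 10Q = 64
Q* = 111/10
P* = 175 - 5*111/10 = 239/2
Profit = (P* - MC)*Q* - FC
= (239/2 - 64)*111/10 - 5
= 111/2*111/10 - 5
= 12321/20 - 5 = 12221/20

12221/20


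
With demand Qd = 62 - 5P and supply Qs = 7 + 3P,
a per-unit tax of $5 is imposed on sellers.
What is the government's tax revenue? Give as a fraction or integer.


With tax on sellers, new supply: Qs' = 7 + 3(P - 5)
= 3P - 8
New equilibrium quantity:
Q_new = 73/4
Tax revenue = tax * Q_new = 5 * 73/4 = 365/4

365/4


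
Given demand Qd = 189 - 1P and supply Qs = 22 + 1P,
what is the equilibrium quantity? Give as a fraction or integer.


First find equilibrium price:
189 - 1P = 22 + 1P
P* = 167/2 = 167/2
Then substitute into demand:
Q* = 189 - 1 * 167/2 = 211/2

211/2


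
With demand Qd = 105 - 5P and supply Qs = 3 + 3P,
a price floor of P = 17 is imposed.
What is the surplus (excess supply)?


At P = 17:
Qd = 105 - 5*17 = 20
Qs = 3 + 3*17 = 54
Surplus = Qs - Qd = 54 - 20 = 34

34


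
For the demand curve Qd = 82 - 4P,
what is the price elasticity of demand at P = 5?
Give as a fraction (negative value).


dQ/dP = -4
At P = 5: Q = 82 - 4*5 = 62
E = (dQ/dP)(P/Q) = (-4)(5/62) = -10/31

-10/31


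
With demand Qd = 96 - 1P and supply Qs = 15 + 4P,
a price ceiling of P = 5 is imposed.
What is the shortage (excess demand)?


At P = 5:
Qd = 96 - 1*5 = 91
Qs = 15 + 4*5 = 35
Shortage = Qd - Qs = 91 - 35 = 56

56


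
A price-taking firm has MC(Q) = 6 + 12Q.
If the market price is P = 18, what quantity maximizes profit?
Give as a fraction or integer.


In perfect competition, profit is maximized where P = MC.
18 = 6 + 12Q
12 = 12Q
Q* = 12/12 = 1

1


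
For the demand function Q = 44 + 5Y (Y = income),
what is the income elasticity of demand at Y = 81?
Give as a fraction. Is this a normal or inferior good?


dQ/dY = 5
At Y = 81: Q = 44 + 5*81 = 449
Ey = (dQ/dY)(Y/Q) = 5 * 81 / 449 = 405/449
Since Ey > 0, this is a normal good.

405/449 (normal good)


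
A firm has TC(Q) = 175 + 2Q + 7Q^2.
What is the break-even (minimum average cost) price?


AC(Q) = 175/Q + 2 + 7Q
To minimize: dAC/dQ = -175/Q^2 + 7 = 0
Q^2 = 175/7 = 25
Q* = 5
Min AC = 175/5 + 2 + 7*5
Min AC = 35 + 2 + 35 = 72

72


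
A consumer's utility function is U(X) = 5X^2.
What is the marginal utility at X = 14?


MU = dU/dX = 5*2*X^(2-1)
MU = 10*X^1
At X = 14:
MU = 10 * 14^1
MU = 10 * 14 = 140

140


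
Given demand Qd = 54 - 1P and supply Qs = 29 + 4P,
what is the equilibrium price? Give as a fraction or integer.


At equilibrium, Qd = Qs.
54 - 1P = 29 + 4P
54 - 29 = 1P + 4P
25 = 5P
P* = 25/5 = 5

5


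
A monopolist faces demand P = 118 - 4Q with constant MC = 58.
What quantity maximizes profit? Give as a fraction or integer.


TR = P*Q = (118 - 4Q)Q = 118Q - 4Q^2
MR = dTR/dQ = 118 - 8Q
Set MR = MC:
118 - 8Q = 58
60 = 8Q
Q* = 60/8 = 15/2

15/2


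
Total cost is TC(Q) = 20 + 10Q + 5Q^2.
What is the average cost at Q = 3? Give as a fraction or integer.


TC(3) = 20 + 10*3 + 5*3^2
TC(3) = 20 + 30 + 45 = 95
AC = TC/Q = 95/3 = 95/3

95/3


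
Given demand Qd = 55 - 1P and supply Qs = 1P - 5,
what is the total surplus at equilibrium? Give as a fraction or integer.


Find equilibrium: 55 - 1P = 1P - 5
55 + 5 = 2P
P* = 60/2 = 30
Q* = 1*30 - 5 = 25
Inverse demand: P = 55 - Q/1, so P_max = 55
Inverse supply: P = 5 + Q/1, so P_min = 5
CS = (1/2) * 25 * (55 - 30) = 625/2
PS = (1/2) * 25 * (30 - 5) = 625/2
TS = CS + PS = 625/2 + 625/2 = 625

625


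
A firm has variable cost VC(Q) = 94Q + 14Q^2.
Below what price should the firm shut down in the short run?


AVC(Q) = VC(Q)/Q = 94 + 14Q
AVC is increasing in Q, so minimum AVC is at Q -> 0+.
Min AVC = 94
The firm should shut down if P < 94.

94


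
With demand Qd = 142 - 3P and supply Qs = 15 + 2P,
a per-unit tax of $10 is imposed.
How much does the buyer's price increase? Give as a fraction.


With a per-unit tax, the buyer's price increase depends on relative slopes.
Supply slope: d = 2, Demand slope: b = 3
Buyer's price increase = d * tax / (b + d)
= 2 * 10 / (3 + 2)
= 20 / 5 = 4

4


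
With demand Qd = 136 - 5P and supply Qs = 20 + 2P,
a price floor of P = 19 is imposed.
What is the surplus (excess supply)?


At P = 19:
Qd = 136 - 5*19 = 41
Qs = 20 + 2*19 = 58
Surplus = Qs - Qd = 58 - 41 = 17

17


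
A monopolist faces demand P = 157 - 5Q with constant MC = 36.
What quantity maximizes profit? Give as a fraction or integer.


TR = P*Q = (157 - 5Q)Q = 157Q - 5Q^2
MR = dTR/dQ = 157 - 10Q
Set MR = MC:
157 - 10Q = 36
121 = 10Q
Q* = 121/10 = 121/10

121/10


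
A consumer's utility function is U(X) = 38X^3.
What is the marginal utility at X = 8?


MU = dU/dX = 38*3*X^(3-1)
MU = 114*X^2
At X = 8:
MU = 114 * 8^2
MU = 114 * 64 = 7296

7296


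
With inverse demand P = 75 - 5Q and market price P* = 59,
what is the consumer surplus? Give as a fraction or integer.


Maximum willingness to pay (at Q=0): P_max = 75
Quantity demanded at P* = 59:
Q* = (75 - 59)/5 = 16/5
CS = (1/2) * Q* * (P_max - P*)
CS = (1/2) * 16/5 * (75 - 59)
CS = (1/2) * 16/5 * 16 = 128/5

128/5


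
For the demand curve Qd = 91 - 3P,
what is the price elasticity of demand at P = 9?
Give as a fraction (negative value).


dQ/dP = -3
At P = 9: Q = 91 - 3*9 = 64
E = (dQ/dP)(P/Q) = (-3)(9/64) = -27/64

-27/64


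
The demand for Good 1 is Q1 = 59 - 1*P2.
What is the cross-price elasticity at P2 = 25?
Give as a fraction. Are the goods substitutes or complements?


dQ1/dP2 = -1
At P2 = 25: Q1 = 59 - 1*25 = 34
Exy = (dQ1/dP2)(P2/Q1) = -1 * 25 / 34 = -25/34
Since Exy < 0, the goods are complements.

-25/34 (complements)


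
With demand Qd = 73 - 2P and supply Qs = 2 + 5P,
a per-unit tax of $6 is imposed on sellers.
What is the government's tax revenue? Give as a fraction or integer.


With tax on sellers, new supply: Qs' = 2 + 5(P - 6)
= 5P - 28
New equilibrium quantity:
Q_new = 309/7
Tax revenue = tax * Q_new = 6 * 309/7 = 1854/7

1854/7


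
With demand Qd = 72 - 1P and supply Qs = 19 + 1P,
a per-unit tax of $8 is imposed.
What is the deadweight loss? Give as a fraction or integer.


Pre-tax equilibrium quantity: Q* = 91/2
Post-tax equilibrium quantity: Q_tax = 83/2
Reduction in quantity: Q* - Q_tax = 4
DWL = (1/2) * tax * (Q* - Q_tax)
DWL = (1/2) * 8 * 4 = 16

16


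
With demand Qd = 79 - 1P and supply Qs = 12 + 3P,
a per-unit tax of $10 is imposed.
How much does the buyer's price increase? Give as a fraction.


With a per-unit tax, the buyer's price increase depends on relative slopes.
Supply slope: d = 3, Demand slope: b = 1
Buyer's price increase = d * tax / (b + d)
= 3 * 10 / (1 + 3)
= 30 / 4 = 15/2

15/2


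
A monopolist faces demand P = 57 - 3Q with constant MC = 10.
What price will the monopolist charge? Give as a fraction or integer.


MR = 57 - 6Q
Set MR = MC: 57 - 6Q = 10
Q* = 47/6
Substitute into demand:
P* = 57 - 3*47/6 = 67/2

67/2


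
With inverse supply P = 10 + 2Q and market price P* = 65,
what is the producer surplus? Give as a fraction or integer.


Minimum supply price (at Q=0): P_min = 10
Quantity supplied at P* = 65:
Q* = (65 - 10)/2 = 55/2
PS = (1/2) * Q* * (P* - P_min)
PS = (1/2) * 55/2 * (65 - 10)
PS = (1/2) * 55/2 * 55 = 3025/4

3025/4


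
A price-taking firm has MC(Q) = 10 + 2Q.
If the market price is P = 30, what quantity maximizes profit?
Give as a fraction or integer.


In perfect competition, profit is maximized where P = MC.
30 = 10 + 2Q
20 = 2Q
Q* = 20/2 = 10

10


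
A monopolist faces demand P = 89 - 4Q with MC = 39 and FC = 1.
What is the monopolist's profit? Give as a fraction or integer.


MR = MC: 89 - 8Q = 39
Q* = 25/4
P* = 89 - 4*25/4 = 64
Profit = (P* - MC)*Q* - FC
= (64 - 39)*25/4 - 1
= 25*25/4 - 1
= 625/4 - 1 = 621/4

621/4


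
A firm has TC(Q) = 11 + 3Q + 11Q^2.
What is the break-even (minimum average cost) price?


AC(Q) = 11/Q + 3 + 11Q
To minimize: dAC/dQ = -11/Q^2 + 11 = 0
Q^2 = 11/11 = 1
Q* = 1
Min AC = 11/1 + 3 + 11*1
Min AC = 11 + 3 + 11 = 25

25


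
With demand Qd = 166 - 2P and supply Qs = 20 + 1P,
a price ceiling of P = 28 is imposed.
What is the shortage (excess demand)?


At P = 28:
Qd = 166 - 2*28 = 110
Qs = 20 + 1*28 = 48
Shortage = Qd - Qs = 110 - 48 = 62

62


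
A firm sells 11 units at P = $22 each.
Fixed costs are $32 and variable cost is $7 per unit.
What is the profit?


Total Revenue = P * Q = 22 * 11 = $242
Total Cost = FC + VC*Q = 32 + 7*11 = $109
Profit = TR - TC = 242 - 109 = $133

$133


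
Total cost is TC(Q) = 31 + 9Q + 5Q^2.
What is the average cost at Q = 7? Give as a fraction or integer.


TC(7) = 31 + 9*7 + 5*7^2
TC(7) = 31 + 63 + 245 = 339
AC = TC/Q = 339/7 = 339/7

339/7


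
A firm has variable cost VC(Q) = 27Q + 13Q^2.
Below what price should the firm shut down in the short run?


AVC(Q) = VC(Q)/Q = 27 + 13Q
AVC is increasing in Q, so minimum AVC is at Q -> 0+.
Min AVC = 27
The firm should shut down if P < 27.

27


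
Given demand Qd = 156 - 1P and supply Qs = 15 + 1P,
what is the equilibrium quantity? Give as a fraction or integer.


First find equilibrium price:
156 - 1P = 15 + 1P
P* = 141/2 = 141/2
Then substitute into demand:
Q* = 156 - 1 * 141/2 = 171/2

171/2


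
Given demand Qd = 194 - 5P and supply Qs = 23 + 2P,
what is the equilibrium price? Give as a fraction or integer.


At equilibrium, Qd = Qs.
194 - 5P = 23 + 2P
194 - 23 = 5P + 2P
171 = 7P
P* = 171/7 = 171/7

171/7


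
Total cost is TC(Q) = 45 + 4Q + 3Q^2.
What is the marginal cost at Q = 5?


MC = dTC/dQ = 4 + 2*3*Q
At Q = 5:
MC = 4 + 6*5
MC = 4 + 30 = 34

34


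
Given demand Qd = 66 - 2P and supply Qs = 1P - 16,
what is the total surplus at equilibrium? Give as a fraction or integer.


Find equilibrium: 66 - 2P = 1P - 16
66 + 16 = 3P
P* = 82/3 = 82/3
Q* = 1*82/3 - 16 = 34/3
Inverse demand: P = 33 - Q/2, so P_max = 33
Inverse supply: P = 16 + Q/1, so P_min = 16
CS = (1/2) * 34/3 * (33 - 82/3) = 289/9
PS = (1/2) * 34/3 * (82/3 - 16) = 578/9
TS = CS + PS = 289/9 + 578/9 = 289/3

289/3


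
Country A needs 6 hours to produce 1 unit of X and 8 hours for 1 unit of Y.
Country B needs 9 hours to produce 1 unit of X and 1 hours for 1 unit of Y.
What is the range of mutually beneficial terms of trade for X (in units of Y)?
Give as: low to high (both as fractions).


Opportunity cost of X for Country A = hours_X / hours_Y = 6/8 = 3/4 units of Y
Opportunity cost of X for Country B = hours_X / hours_Y = 9/1 = 9 units of Y
Terms of trade must be between the two opportunity costs.
Range: 3/4 to 9

3/4 to 9


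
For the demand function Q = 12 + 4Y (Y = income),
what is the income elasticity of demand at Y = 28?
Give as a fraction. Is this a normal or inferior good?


dQ/dY = 4
At Y = 28: Q = 12 + 4*28 = 124
Ey = (dQ/dY)(Y/Q) = 4 * 28 / 124 = 28/31
Since Ey > 0, this is a normal good.

28/31 (normal good)


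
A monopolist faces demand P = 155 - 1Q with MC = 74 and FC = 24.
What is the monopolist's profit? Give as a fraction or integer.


MR = MC: 155 - 2Q = 74
Q* = 81/2
P* = 155 - 1*81/2 = 229/2
Profit = (P* - MC)*Q* - FC
= (229/2 - 74)*81/2 - 24
= 81/2*81/2 - 24
= 6561/4 - 24 = 6465/4

6465/4


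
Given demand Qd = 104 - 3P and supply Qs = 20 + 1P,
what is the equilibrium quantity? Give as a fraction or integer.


First find equilibrium price:
104 - 3P = 20 + 1P
P* = 84/4 = 21
Then substitute into demand:
Q* = 104 - 3 * 21 = 41

41


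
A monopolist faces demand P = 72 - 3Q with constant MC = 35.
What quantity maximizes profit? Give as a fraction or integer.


TR = P*Q = (72 - 3Q)Q = 72Q - 3Q^2
MR = dTR/dQ = 72 - 6Q
Set MR = MC:
72 - 6Q = 35
37 = 6Q
Q* = 37/6 = 37/6

37/6


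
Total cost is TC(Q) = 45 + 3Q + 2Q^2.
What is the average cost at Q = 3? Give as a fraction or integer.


TC(3) = 45 + 3*3 + 2*3^2
TC(3) = 45 + 9 + 18 = 72
AC = TC/Q = 72/3 = 24

24


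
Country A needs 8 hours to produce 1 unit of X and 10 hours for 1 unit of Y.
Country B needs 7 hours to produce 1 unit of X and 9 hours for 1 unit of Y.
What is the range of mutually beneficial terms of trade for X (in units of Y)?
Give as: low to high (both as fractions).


Opportunity cost of X for Country A = hours_X / hours_Y = 8/10 = 4/5 units of Y
Opportunity cost of X for Country B = hours_X / hours_Y = 7/9 = 7/9 units of Y
Terms of trade must be between the two opportunity costs.
Range: 7/9 to 4/5

7/9 to 4/5


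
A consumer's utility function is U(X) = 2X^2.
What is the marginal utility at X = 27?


MU = dU/dX = 2*2*X^(2-1)
MU = 4*X^1
At X = 27:
MU = 4 * 27^1
MU = 4 * 27 = 108

108


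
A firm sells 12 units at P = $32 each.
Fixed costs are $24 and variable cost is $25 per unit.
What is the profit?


Total Revenue = P * Q = 32 * 12 = $384
Total Cost = FC + VC*Q = 24 + 25*12 = $324
Profit = TR - TC = 384 - 324 = $60

$60


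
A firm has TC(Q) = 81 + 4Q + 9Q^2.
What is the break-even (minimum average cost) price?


AC(Q) = 81/Q + 4 + 9Q
To minimize: dAC/dQ = -81/Q^2 + 9 = 0
Q^2 = 81/9 = 9
Q* = 3
Min AC = 81/3 + 4 + 9*3
Min AC = 27 + 4 + 27 = 58

58


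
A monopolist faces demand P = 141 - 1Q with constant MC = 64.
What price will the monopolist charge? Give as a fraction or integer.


MR = 141 - 2Q
Set MR = MC: 141 - 2Q = 64
Q* = 77/2
Substitute into demand:
P* = 141 - 1*77/2 = 205/2

205/2


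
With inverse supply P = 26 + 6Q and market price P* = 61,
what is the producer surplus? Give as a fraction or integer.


Minimum supply price (at Q=0): P_min = 26
Quantity supplied at P* = 61:
Q* = (61 - 26)/6 = 35/6
PS = (1/2) * Q* * (P* - P_min)
PS = (1/2) * 35/6 * (61 - 26)
PS = (1/2) * 35/6 * 35 = 1225/12

1225/12


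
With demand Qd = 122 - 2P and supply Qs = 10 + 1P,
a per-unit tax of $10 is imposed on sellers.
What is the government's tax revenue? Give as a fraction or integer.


With tax on sellers, new supply: Qs' = 10 + 1(P - 10)
= 0 + 1P
New equilibrium quantity:
Q_new = 122/3
Tax revenue = tax * Q_new = 10 * 122/3 = 1220/3

1220/3


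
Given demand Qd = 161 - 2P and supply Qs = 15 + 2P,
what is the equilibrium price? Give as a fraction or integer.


At equilibrium, Qd = Qs.
161 - 2P = 15 + 2P
161 - 15 = 2P + 2P
146 = 4P
P* = 146/4 = 73/2

73/2


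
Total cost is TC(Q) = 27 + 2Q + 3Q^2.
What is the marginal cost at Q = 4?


MC = dTC/dQ = 2 + 2*3*Q
At Q = 4:
MC = 2 + 6*4
MC = 2 + 24 = 26

26


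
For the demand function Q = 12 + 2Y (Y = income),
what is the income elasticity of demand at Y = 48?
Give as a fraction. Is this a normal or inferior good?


dQ/dY = 2
At Y = 48: Q = 12 + 2*48 = 108
Ey = (dQ/dY)(Y/Q) = 2 * 48 / 108 = 8/9
Since Ey > 0, this is a normal good.

8/9 (normal good)


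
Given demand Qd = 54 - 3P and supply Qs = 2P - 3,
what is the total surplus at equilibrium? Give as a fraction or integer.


Find equilibrium: 54 - 3P = 2P - 3
54 + 3 = 5P
P* = 57/5 = 57/5
Q* = 2*57/5 - 3 = 99/5
Inverse demand: P = 18 - Q/3, so P_max = 18
Inverse supply: P = 3/2 + Q/2, so P_min = 3/2
CS = (1/2) * 99/5 * (18 - 57/5) = 3267/50
PS = (1/2) * 99/5 * (57/5 - 3/2) = 9801/100
TS = CS + PS = 3267/50 + 9801/100 = 3267/20

3267/20


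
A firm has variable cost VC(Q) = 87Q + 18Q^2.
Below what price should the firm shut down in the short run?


AVC(Q) = VC(Q)/Q = 87 + 18Q
AVC is increasing in Q, so minimum AVC is at Q -> 0+.
Min AVC = 87
The firm should shut down if P < 87.

87


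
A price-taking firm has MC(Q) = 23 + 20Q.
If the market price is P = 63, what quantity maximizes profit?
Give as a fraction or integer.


In perfect competition, profit is maximized where P = MC.
63 = 23 + 20Q
40 = 20Q
Q* = 40/20 = 2

2


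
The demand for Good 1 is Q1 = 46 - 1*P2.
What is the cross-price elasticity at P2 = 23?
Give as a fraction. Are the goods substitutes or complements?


dQ1/dP2 = -1
At P2 = 23: Q1 = 46 - 1*23 = 23
Exy = (dQ1/dP2)(P2/Q1) = -1 * 23 / 23 = -1
Since Exy < 0, the goods are complements.

-1 (complements)


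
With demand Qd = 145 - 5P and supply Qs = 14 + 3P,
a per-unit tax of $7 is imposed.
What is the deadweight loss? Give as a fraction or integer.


Pre-tax equilibrium quantity: Q* = 505/8
Post-tax equilibrium quantity: Q_tax = 50
Reduction in quantity: Q* - Q_tax = 105/8
DWL = (1/2) * tax * (Q* - Q_tax)
DWL = (1/2) * 7 * 105/8 = 735/16

735/16


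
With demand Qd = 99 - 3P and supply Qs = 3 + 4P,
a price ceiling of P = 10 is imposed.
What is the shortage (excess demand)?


At P = 10:
Qd = 99 - 3*10 = 69
Qs = 3 + 4*10 = 43
Shortage = Qd - Qs = 69 - 43 = 26

26


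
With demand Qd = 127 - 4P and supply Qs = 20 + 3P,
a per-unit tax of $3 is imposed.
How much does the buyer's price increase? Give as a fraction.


With a per-unit tax, the buyer's price increase depends on relative slopes.
Supply slope: d = 3, Demand slope: b = 4
Buyer's price increase = d * tax / (b + d)
= 3 * 3 / (4 + 3)
= 9 / 7 = 9/7

9/7
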